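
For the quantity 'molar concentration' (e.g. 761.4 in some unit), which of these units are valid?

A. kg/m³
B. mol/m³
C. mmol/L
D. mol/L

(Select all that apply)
B, C, D

molar concentration has SI base units: mol / m^3

Checking each option against mol / m^3:
  A. kg/m³: ✗ does not match
  B. mol/m³: ✓ matches
  C. mmol/L: ✓ matches
  D. mol/L: ✓ matches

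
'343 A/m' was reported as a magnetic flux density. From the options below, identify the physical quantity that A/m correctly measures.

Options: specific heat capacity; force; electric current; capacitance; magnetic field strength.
magnetic field strength

magnetic flux density should have units dimensionally equivalent to kg / (A * s^2) (e.g. T).
The given unit 'A/m' reduces to A / m. Of the listed options, that is the dimensionality of magnetic field strength.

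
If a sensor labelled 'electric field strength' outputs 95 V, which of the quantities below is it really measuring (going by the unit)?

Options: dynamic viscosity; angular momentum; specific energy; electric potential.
electric potential

electric field strength should have units dimensionally equivalent to kg * m / (A * s^3) (e.g. V/m).
The given unit 'V' reduces to kg * m^2 / (A * s^3). Of the listed options, that is the dimensionality of electric potential.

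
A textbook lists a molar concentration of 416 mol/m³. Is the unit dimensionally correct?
Yes

molar concentration has SI base units: mol / m^3
mol/m³ reduces to the same SI base units, so it is a valid unit for molar concentration.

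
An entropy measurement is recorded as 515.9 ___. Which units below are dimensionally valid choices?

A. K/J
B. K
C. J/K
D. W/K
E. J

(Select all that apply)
C

entropy has SI base units: kg * m^2 / (s^2 * K)

Checking each option against kg * m^2 / (s^2 * K):
  A. K/J: ✗ does not match
  B. K: ✗ does not match
  C. J/K: ✓ matches
  D. W/K: ✗ does not match
  E. J: ✗ does not match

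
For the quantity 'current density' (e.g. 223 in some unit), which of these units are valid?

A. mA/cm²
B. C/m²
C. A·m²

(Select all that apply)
A

current density has SI base units: A / m^2

Checking each option against A / m^2:
  A. mA/cm²: ✓ matches
  B. C/m²: ✗ does not match
  C. A·m²: ✗ does not match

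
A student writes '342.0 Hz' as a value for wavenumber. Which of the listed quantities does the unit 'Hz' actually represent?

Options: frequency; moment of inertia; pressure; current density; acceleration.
frequency

wavenumber should have units dimensionally equivalent to 1 / m (e.g. 1/m).
The given unit 'Hz' reduces to 1 / s. Of the listed options, that is the dimensionality of frequency.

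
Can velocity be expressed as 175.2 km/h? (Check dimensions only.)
Yes

velocity has SI base units: m / s
km/h reduces to the same SI base units, so it is a valid unit for velocity.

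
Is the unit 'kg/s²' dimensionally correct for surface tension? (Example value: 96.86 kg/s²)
Yes

surface tension has SI base units: kg / s^2
kg/s² reduces to the same SI base units, so it is a valid unit for surface tension.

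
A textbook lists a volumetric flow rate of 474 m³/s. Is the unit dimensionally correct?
Yes

volumetric flow rate has SI base units: m^3 / s
m³/s reduces to the same SI base units, so it is a valid unit for volumetric flow rate.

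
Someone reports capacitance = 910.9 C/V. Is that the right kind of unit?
Yes

capacitance has SI base units: A^2 * s^4 / (kg * m^2)
C/V reduces to the same SI base units, so it is a valid unit for capacitance.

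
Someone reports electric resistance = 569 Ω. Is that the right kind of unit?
Yes

electric resistance has SI base units: kg * m^2 / (A^2 * s^3)
Ω reduces to the same SI base units, so it is a valid unit for electric resistance.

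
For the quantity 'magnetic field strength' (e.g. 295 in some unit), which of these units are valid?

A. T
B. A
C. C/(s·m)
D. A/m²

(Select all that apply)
C

magnetic field strength has SI base units: A / m

Checking each option against A / m:
  A. T: ✗ does not match
  B. A: ✗ does not match
  C. C/(s·m): ✓ matches
  D. A/m²: ✗ does not match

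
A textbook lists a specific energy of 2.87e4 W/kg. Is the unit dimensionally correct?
No

specific energy has SI base units: m^2 / s^2
W/kg does NOT reduce to m^2 / s^2; a valid unit for specific energy would be e.g. J/kg.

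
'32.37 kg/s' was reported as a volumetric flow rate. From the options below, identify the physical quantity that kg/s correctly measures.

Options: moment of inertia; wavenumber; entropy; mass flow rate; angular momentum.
mass flow rate

volumetric flow rate should have units dimensionally equivalent to m^3 / s (e.g. m³/s).
The given unit 'kg/s' reduces to kg / s. Of the listed options, that is the dimensionality of mass flow rate.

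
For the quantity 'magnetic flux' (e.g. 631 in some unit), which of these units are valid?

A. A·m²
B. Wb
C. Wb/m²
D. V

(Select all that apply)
B

magnetic flux has SI base units: kg * m^2 / (A * s^2)

Checking each option against kg * m^2 / (A * s^2):
  A. A·m²: ✗ does not match
  B. Wb: ✓ matches
  C. Wb/m²: ✗ does not match
  D. V: ✗ does not match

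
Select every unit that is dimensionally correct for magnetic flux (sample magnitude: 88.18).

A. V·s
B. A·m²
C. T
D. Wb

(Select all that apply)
A, D

magnetic flux has SI base units: kg * m^2 / (A * s^2)

Checking each option against kg * m^2 / (A * s^2):
  A. V·s: ✓ matches
  B. A·m²: ✗ does not match
  C. T: ✗ does not match
  D. Wb: ✓ matches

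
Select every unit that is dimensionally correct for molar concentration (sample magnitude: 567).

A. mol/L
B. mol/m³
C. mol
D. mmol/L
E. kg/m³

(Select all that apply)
A, B, D

molar concentration has SI base units: mol / m^3

Checking each option against mol / m^3:
  A. mol/L: ✓ matches
  B. mol/m³: ✓ matches
  C. mol: ✗ does not match
  D. mmol/L: ✓ matches
  E. kg/m³: ✗ does not match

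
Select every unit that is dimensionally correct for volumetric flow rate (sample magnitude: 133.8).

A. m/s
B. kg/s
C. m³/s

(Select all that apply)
C

volumetric flow rate has SI base units: m^3 / s

Checking each option against m^3 / s:
  A. m/s: ✗ does not match
  B. kg/s: ✗ does not match
  C. m³/s: ✓ matches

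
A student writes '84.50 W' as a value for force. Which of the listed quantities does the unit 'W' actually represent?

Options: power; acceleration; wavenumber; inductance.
power

force should have units dimensionally equivalent to kg * m / s^2 (e.g. N).
The given unit 'W' reduces to kg * m^2 / s^3. Of the listed options, that is the dimensionality of power.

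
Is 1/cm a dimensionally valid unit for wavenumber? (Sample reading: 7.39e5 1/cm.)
Yes

wavenumber has SI base units: 1 / m
1/cm reduces to the same SI base units, so it is a valid unit for wavenumber.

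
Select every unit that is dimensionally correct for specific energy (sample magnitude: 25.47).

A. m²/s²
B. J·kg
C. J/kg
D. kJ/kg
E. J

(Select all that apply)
A, C, D

specific energy has SI base units: m^2 / s^2

Checking each option against m^2 / s^2:
  A. m²/s²: ✓ matches
  B. J·kg: ✗ does not match
  C. J/kg: ✓ matches
  D. kJ/kg: ✓ matches
  E. J: ✗ does not match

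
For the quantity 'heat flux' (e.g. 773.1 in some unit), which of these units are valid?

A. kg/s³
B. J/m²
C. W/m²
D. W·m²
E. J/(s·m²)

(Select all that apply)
A, C, E

heat flux has SI base units: kg / s^3

Checking each option against kg / s^3:
  A. kg/s³: ✓ matches
  B. J/m²: ✗ does not match
  C. W/m²: ✓ matches
  D. W·m²: ✗ does not match
  E. J/(s·m²): ✓ matches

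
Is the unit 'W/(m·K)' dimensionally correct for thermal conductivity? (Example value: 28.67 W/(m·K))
Yes

thermal conductivity has SI base units: kg * m / (s^3 * K)
W/(m·K) reduces to the same SI base units, so it is a valid unit for thermal conductivity.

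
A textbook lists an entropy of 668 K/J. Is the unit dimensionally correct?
No

entropy has SI base units: kg * m^2 / (s^2 * K)
K/J does NOT reduce to kg * m^2 / (s^2 * K); a valid unit for entropy would be e.g. J/K.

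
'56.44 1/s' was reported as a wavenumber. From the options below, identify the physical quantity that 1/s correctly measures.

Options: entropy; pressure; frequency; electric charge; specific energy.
frequency

wavenumber should have units dimensionally equivalent to 1 / m (e.g. 1/m).
The given unit '1/s' reduces to 1 / s. Of the listed options, that is the dimensionality of frequency.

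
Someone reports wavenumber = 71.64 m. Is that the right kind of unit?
No

wavenumber has SI base units: 1 / m
m does NOT reduce to 1 / m; a valid unit for wavenumber would be e.g. 1/m.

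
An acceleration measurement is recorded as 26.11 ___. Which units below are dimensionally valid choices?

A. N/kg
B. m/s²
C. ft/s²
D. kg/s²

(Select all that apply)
A, B, C

acceleration has SI base units: m / s^2

Checking each option against m / s^2:
  A. N/kg: ✓ matches
  B. m/s²: ✓ matches
  C. ft/s²: ✓ matches
  D. kg/s²: ✗ does not match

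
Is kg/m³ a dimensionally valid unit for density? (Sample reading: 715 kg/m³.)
Yes

density has SI base units: kg / m^3
kg/m³ reduces to the same SI base units, so it is a valid unit for density.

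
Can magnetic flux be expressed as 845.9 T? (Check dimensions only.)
No

magnetic flux has SI base units: kg * m^2 / (A * s^2)
T does NOT reduce to kg * m^2 / (A * s^2); a valid unit for magnetic flux would be e.g. Wb.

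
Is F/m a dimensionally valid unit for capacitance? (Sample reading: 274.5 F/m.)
No

capacitance has SI base units: A^2 * s^4 / (kg * m^2)
F/m does NOT reduce to A^2 * s^4 / (kg * m^2); a valid unit for capacitance would be e.g. F.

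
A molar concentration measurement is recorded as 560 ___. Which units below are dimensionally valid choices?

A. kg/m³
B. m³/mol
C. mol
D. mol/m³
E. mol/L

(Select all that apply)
D, E

molar concentration has SI base units: mol / m^3

Checking each option against mol / m^3:
  A. kg/m³: ✗ does not match
  B. m³/mol: ✗ does not match
  C. mol: ✗ does not match
  D. mol/m³: ✓ matches
  E. mol/L: ✓ matches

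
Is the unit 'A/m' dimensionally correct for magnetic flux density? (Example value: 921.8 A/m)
No

magnetic flux density has SI base units: kg / (A * s^2)
A/m does NOT reduce to kg / (A * s^2); a valid unit for magnetic flux density would be e.g. T.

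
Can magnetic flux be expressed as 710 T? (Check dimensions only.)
No

magnetic flux has SI base units: kg * m^2 / (A * s^2)
T does NOT reduce to kg * m^2 / (A * s^2); a valid unit for magnetic flux would be e.g. Wb.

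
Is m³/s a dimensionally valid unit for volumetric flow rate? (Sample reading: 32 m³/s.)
Yes

volumetric flow rate has SI base units: m^3 / s
m³/s reduces to the same SI base units, so it is a valid unit for volumetric flow rate.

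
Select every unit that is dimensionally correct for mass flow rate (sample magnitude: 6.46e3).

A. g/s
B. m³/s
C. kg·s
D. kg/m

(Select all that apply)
A

mass flow rate has SI base units: kg / s

Checking each option against kg / s:
  A. g/s: ✓ matches
  B. m³/s: ✗ does not match
  C. kg·s: ✗ does not match
  D. kg/m: ✗ does not match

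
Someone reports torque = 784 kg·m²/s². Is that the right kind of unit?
Yes

torque has SI base units: kg * m^2 / s^2
kg·m²/s² reduces to the same SI base units, so it is a valid unit for torque.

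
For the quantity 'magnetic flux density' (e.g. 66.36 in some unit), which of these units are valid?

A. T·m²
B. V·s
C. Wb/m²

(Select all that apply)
C

magnetic flux density has SI base units: kg / (A * s^2)

Checking each option against kg / (A * s^2):
  A. T·m²: ✗ does not match
  B. V·s: ✗ does not match
  C. Wb/m²: ✓ matches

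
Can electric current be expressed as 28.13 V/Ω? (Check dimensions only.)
Yes

electric current has SI base units: A
V/Ω reduces to the same SI base units, so it is a valid unit for electric current.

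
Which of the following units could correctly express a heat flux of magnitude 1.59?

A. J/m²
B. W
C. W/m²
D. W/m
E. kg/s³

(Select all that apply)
C, E

heat flux has SI base units: kg / s^3

Checking each option against kg / s^3:
  A. J/m²: ✗ does not match
  B. W: ✗ does not match
  C. W/m²: ✓ matches
  D. W/m: ✗ does not match
  E. kg/s³: ✓ matches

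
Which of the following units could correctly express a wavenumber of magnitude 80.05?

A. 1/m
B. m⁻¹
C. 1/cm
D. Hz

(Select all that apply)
A, B, C

wavenumber has SI base units: 1 / m

Checking each option against 1 / m:
  A. 1/m: ✓ matches
  B. m⁻¹: ✓ matches
  C. 1/cm: ✓ matches
  D. Hz: ✗ does not match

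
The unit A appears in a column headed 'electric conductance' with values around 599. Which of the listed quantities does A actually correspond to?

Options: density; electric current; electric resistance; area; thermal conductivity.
electric current

electric conductance should have units dimensionally equivalent to A^2 * s^3 / (kg * m^2) (e.g. S).
The given unit 'A' reduces to A. Of the listed options, that is the dimensionality of electric current.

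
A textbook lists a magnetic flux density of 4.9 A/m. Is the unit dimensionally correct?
No

magnetic flux density has SI base units: kg / (A * s^2)
A/m does NOT reduce to kg / (A * s^2); a valid unit for magnetic flux density would be e.g. T.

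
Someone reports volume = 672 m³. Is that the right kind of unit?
Yes

volume has SI base units: m^3
m³ reduces to the same SI base units, so it is a valid unit for volume.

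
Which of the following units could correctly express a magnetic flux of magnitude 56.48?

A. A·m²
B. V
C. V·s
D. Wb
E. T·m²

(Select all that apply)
C, D, E

magnetic flux has SI base units: kg * m^2 / (A * s^2)

Checking each option against kg * m^2 / (A * s^2):
  A. A·m²: ✗ does not match
  B. V: ✗ does not match
  C. V·s: ✓ matches
  D. Wb: ✓ matches
  E. T·m²: ✓ matches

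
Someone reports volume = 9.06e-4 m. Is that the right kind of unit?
No

volume has SI base units: m^3
m does NOT reduce to m^3; a valid unit for volume would be e.g. m³.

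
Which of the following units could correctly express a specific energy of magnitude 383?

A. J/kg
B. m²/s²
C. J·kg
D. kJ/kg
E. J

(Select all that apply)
A, B, D

specific energy has SI base units: m^2 / s^2

Checking each option against m^2 / s^2:
  A. J/kg: ✓ matches
  B. m²/s²: ✓ matches
  C. J·kg: ✗ does not match
  D. kJ/kg: ✓ matches
  E. J: ✗ does not match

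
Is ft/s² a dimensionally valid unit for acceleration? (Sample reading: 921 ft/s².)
Yes

acceleration has SI base units: m / s^2
ft/s² reduces to the same SI base units, so it is a valid unit for acceleration.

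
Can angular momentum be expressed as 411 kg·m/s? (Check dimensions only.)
No

angular momentum has SI base units: kg * m^2 / s
kg·m/s does NOT reduce to kg * m^2 / s; a valid unit for angular momentum would be e.g. kg·m²/s.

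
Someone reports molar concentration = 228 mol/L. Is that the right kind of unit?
Yes

molar concentration has SI base units: mol / m^3
mol/L reduces to the same SI base units, so it is a valid unit for molar concentration.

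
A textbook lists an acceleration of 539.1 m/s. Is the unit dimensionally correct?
No

acceleration has SI base units: m / s^2
m/s does NOT reduce to m / s^2; a valid unit for acceleration would be e.g. m/s².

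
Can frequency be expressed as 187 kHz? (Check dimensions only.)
Yes

frequency has SI base units: 1 / s
kHz reduces to the same SI base units, so it is a valid unit for frequency.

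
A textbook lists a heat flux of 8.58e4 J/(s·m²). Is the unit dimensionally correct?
Yes

heat flux has SI base units: kg / s^3
J/(s·m²) reduces to the same SI base units, so it is a valid unit for heat flux.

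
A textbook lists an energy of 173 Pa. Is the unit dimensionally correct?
No

energy has SI base units: kg * m^2 / s^2
Pa does NOT reduce to kg * m^2 / s^2; a valid unit for energy would be e.g. J.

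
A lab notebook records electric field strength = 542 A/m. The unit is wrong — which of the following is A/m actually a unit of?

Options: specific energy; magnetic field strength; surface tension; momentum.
magnetic field strength

electric field strength should have units dimensionally equivalent to kg * m / (A * s^3) (e.g. V/m).
The given unit 'A/m' reduces to A / m. Of the listed options, that is the dimensionality of magnetic field strength.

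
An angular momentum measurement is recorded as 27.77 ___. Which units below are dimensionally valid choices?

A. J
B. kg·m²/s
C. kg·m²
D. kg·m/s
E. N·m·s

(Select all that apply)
B, E

angular momentum has SI base units: kg * m^2 / s

Checking each option against kg * m^2 / s:
  A. J: ✗ does not match
  B. kg·m²/s: ✓ matches
  C. kg·m²: ✗ does not match
  D. kg·m/s: ✗ does not match
  E. N·m·s: ✓ matches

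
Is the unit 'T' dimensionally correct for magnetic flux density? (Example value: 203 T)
Yes

magnetic flux density has SI base units: kg / (A * s^2)
T reduces to the same SI base units, so it is a valid unit for magnetic flux density.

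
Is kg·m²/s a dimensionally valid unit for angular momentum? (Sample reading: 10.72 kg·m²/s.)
Yes

angular momentum has SI base units: kg * m^2 / s
kg·m²/s reduces to the same SI base units, so it is a valid unit for angular momentum.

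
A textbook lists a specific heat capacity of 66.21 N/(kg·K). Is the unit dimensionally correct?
No

specific heat capacity has SI base units: m^2 / (s^2 * K)
N/(kg·K) does NOT reduce to m^2 / (s^2 * K); a valid unit for specific heat capacity would be e.g. J/(kg·K).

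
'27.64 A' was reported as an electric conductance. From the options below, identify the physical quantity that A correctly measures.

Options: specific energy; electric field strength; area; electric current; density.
electric current

electric conductance should have units dimensionally equivalent to A^2 * s^3 / (kg * m^2) (e.g. S).
The given unit 'A' reduces to A. Of the listed options, that is the dimensionality of electric current.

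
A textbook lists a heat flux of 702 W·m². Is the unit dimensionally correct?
No

heat flux has SI base units: kg / s^3
W·m² does NOT reduce to kg / s^3; a valid unit for heat flux would be e.g. W/m².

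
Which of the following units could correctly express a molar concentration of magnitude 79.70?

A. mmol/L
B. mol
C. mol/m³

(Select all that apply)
A, C

molar concentration has SI base units: mol / m^3

Checking each option against mol / m^3:
  A. mmol/L: ✓ matches
  B. mol: ✗ does not match
  C. mol/m³: ✓ matches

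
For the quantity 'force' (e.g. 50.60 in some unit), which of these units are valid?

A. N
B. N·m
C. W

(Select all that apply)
A

force has SI base units: kg * m / s^2

Checking each option against kg * m / s^2:
  A. N: ✓ matches
  B. N·m: ✗ does not match
  C. W: ✗ does not match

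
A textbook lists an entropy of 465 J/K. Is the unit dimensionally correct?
Yes

entropy has SI base units: kg * m^2 / (s^2 * K)
J/K reduces to the same SI base units, so it is a valid unit for entropy.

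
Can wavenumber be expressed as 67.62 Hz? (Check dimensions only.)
No

wavenumber has SI base units: 1 / m
Hz does NOT reduce to 1 / m; a valid unit for wavenumber would be e.g. 1/m.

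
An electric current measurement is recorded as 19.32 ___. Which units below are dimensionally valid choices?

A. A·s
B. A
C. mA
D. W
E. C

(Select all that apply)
B, C

electric current has SI base units: A

Checking each option against A:
  A. A·s: ✗ does not match
  B. A: ✓ matches
  C. mA: ✓ matches
  D. W: ✗ does not match
  E. C: ✗ does not match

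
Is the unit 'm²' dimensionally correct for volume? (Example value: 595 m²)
No

volume has SI base units: m^3
m² does NOT reduce to m^3; a valid unit for volume would be e.g. m³.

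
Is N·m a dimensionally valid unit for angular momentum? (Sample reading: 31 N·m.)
No

angular momentum has SI base units: kg * m^2 / s
N·m does NOT reduce to kg * m^2 / s; a valid unit for angular momentum would be e.g. kg·m²/s.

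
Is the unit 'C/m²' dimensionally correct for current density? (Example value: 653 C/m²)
No

current density has SI base units: A / m^2
C/m² does NOT reduce to A / m^2; a valid unit for current density would be e.g. A/m².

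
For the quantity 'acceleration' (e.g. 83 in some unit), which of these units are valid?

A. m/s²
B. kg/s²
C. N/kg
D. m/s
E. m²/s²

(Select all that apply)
A, C

acceleration has SI base units: m / s^2

Checking each option against m / s^2:
  A. m/s²: ✓ matches
  B. kg/s²: ✗ does not match
  C. N/kg: ✓ matches
  D. m/s: ✗ does not match
  E. m²/s²: ✗ does not match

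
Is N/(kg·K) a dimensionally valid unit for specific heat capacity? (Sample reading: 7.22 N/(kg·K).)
No

specific heat capacity has SI base units: m^2 / (s^2 * K)
N/(kg·K) does NOT reduce to m^2 / (s^2 * K); a valid unit for specific heat capacity would be e.g. J/(kg·K).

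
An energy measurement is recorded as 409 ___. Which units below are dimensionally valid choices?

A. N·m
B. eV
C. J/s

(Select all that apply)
A, B

energy has SI base units: kg * m^2 / s^2

Checking each option against kg * m^2 / s^2:
  A. N·m: ✓ matches
  B. eV: ✓ matches
  C. J/s: ✗ does not match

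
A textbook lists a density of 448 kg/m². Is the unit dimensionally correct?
No

density has SI base units: kg / m^3
kg/m² does NOT reduce to kg / m^3; a valid unit for density would be e.g. kg/m³.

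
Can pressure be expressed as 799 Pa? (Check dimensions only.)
Yes

pressure has SI base units: kg / (m * s^2)
Pa reduces to the same SI base units, so it is a valid unit for pressure.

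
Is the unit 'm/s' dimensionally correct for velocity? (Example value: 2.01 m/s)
Yes

velocity has SI base units: m / s
m/s reduces to the same SI base units, so it is a valid unit for velocity.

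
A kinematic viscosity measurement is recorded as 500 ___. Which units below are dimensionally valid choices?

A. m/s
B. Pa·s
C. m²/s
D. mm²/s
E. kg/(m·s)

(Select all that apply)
C, D

kinematic viscosity has SI base units: m^2 / s

Checking each option against m^2 / s:
  A. m/s: ✗ does not match
  B. Pa·s: ✗ does not match
  C. m²/s: ✓ matches
  D. mm²/s: ✓ matches
  E. kg/(m·s): ✗ does not match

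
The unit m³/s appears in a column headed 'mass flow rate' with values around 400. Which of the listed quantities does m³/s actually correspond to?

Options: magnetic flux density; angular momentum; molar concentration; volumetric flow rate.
volumetric flow rate

mass flow rate should have units dimensionally equivalent to kg / s (e.g. kg/s).
The given unit 'm³/s' reduces to m^3 / s. Of the listed options, that is the dimensionality of volumetric flow rate.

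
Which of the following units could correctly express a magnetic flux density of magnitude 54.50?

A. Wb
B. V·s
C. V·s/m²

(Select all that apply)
C

magnetic flux density has SI base units: kg / (A * s^2)

Checking each option against kg / (A * s^2):
  A. Wb: ✗ does not match
  B. V·s: ✗ does not match
  C. V·s/m²: ✓ matches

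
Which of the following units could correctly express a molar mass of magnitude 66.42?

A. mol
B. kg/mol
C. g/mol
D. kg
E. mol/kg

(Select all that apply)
B, C

molar mass has SI base units: kg / mol

Checking each option against kg / mol:
  A. mol: ✗ does not match
  B. kg/mol: ✓ matches
  C. g/mol: ✓ matches
  D. kg: ✗ does not match
  E. mol/kg: ✗ does not match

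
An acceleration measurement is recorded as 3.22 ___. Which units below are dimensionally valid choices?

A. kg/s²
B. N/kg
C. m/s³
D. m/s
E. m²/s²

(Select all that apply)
B

acceleration has SI base units: m / s^2

Checking each option against m / s^2:
  A. kg/s²: ✗ does not match
  B. N/kg: ✓ matches
  C. m/s³: ✗ does not match
  D. m/s: ✗ does not match
  E. m²/s²: ✗ does not match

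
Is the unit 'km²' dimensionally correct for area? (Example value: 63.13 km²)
Yes

area has SI base units: m^2
km² reduces to the same SI base units, so it is a valid unit for area.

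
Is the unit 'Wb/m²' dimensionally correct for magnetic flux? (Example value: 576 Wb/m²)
No

magnetic flux has SI base units: kg * m^2 / (A * s^2)
Wb/m² does NOT reduce to kg * m^2 / (A * s^2); a valid unit for magnetic flux would be e.g. Wb.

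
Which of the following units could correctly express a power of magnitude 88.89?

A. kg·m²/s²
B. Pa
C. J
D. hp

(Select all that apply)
D

power has SI base units: kg * m^2 / s^3

Checking each option against kg * m^2 / s^3:
  A. kg·m²/s²: ✗ does not match
  B. Pa: ✗ does not match
  C. J: ✗ does not match
  D. hp: ✓ matches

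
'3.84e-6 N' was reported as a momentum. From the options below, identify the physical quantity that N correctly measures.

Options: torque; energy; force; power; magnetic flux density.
force

momentum should have units dimensionally equivalent to kg * m / s (e.g. kg·m/s).
The given unit 'N' reduces to kg * m / s^2. Of the listed options, that is the dimensionality of force.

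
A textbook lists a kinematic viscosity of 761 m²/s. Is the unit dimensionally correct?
Yes

kinematic viscosity has SI base units: m^2 / s
m²/s reduces to the same SI base units, so it is a valid unit for kinematic viscosity.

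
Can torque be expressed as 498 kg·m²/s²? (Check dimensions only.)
Yes

torque has SI base units: kg * m^2 / s^2
kg·m²/s² reduces to the same SI base units, so it is a valid unit for torque.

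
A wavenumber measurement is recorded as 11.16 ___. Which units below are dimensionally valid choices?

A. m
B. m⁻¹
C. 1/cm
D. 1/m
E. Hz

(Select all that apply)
B, C, D

wavenumber has SI base units: 1 / m

Checking each option against 1 / m:
  A. m: ✗ does not match
  B. m⁻¹: ✓ matches
  C. 1/cm: ✓ matches
  D. 1/m: ✓ matches
  E. Hz: ✗ does not match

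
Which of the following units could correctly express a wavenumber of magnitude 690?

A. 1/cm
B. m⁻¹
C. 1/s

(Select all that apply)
A, B

wavenumber has SI base units: 1 / m

Checking each option against 1 / m:
  A. 1/cm: ✓ matches
  B. m⁻¹: ✓ matches
  C. 1/s: ✗ does not match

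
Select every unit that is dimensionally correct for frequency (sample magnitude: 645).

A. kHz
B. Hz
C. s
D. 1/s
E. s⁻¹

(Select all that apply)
A, B, D, E

frequency has SI base units: 1 / s

Checking each option against 1 / s:
  A. kHz: ✓ matches
  B. Hz: ✓ matches
  C. s: ✗ does not match
  D. 1/s: ✓ matches
  E. s⁻¹: ✓ matches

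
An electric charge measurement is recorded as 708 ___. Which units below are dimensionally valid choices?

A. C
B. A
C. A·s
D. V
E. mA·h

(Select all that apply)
A, C, E

electric charge has SI base units: A * s

Checking each option against A * s:
  A. C: ✓ matches
  B. A: ✗ does not match
  C. A·s: ✓ matches
  D. V: ✗ does not match
  E. mA·h: ✓ matches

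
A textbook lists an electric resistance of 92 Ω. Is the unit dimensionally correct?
Yes

electric resistance has SI base units: kg * m^2 / (A^2 * s^3)
Ω reduces to the same SI base units, so it is a valid unit for electric resistance.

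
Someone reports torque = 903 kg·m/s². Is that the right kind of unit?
No

torque has SI base units: kg * m^2 / s^2
kg·m/s² does NOT reduce to kg * m^2 / s^2; a valid unit for torque would be e.g. N·m.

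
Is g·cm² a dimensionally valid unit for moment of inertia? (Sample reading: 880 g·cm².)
Yes

moment of inertia has SI base units: kg * m^2
g·cm² reduces to the same SI base units, so it is a valid unit for moment of inertia.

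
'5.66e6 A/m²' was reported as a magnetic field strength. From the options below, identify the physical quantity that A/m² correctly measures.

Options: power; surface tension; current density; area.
current density

magnetic field strength should have units dimensionally equivalent to A / m (e.g. A/m).
The given unit 'A/m²' reduces to A / m^2. Of the listed options, that is the dimensionality of current density.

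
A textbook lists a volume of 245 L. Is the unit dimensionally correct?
Yes

volume has SI base units: m^3
L reduces to the same SI base units, so it is a valid unit for volume.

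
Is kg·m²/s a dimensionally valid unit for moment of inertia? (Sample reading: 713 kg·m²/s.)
No

moment of inertia has SI base units: kg * m^2
kg·m²/s does NOT reduce to kg * m^2; a valid unit for moment of inertia would be e.g. kg·m².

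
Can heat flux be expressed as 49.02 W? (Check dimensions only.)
No

heat flux has SI base units: kg / s^3
W does NOT reduce to kg / s^3; a valid unit for heat flux would be e.g. W/m².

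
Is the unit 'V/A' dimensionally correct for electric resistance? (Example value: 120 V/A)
Yes

electric resistance has SI base units: kg * m^2 / (A^2 * s^3)
V/A reduces to the same SI base units, so it is a valid unit for electric resistance.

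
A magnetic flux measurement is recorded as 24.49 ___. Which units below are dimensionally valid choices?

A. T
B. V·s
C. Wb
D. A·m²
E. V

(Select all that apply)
B, C

magnetic flux has SI base units: kg * m^2 / (A * s^2)

Checking each option against kg * m^2 / (A * s^2):
  A. T: ✗ does not match
  B. V·s: ✓ matches
  C. Wb: ✓ matches
  D. A·m²: ✗ does not match
  E. V: ✗ does not match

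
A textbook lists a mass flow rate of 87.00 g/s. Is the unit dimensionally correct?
Yes

mass flow rate has SI base units: kg / s
g/s reduces to the same SI base units, so it is a valid unit for mass flow rate.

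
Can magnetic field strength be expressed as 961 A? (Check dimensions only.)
No

magnetic field strength has SI base units: A / m
A does NOT reduce to A / m; a valid unit for magnetic field strength would be e.g. A/m.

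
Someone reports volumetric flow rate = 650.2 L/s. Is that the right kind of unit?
Yes

volumetric flow rate has SI base units: m^3 / s
L/s reduces to the same SI base units, so it is a valid unit for volumetric flow rate.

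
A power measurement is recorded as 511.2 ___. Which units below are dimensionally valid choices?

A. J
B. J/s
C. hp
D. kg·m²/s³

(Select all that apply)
B, C, D

power has SI base units: kg * m^2 / s^3

Checking each option against kg * m^2 / s^3:
  A. J: ✗ does not match
  B. J/s: ✓ matches
  C. hp: ✓ matches
  D. kg·m²/s³: ✓ matches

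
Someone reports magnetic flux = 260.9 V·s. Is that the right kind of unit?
Yes

magnetic flux has SI base units: kg * m^2 / (A * s^2)
V·s reduces to the same SI base units, so it is a valid unit for magnetic flux.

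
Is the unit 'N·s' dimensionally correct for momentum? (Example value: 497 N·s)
Yes

momentum has SI base units: kg * m / s
N·s reduces to the same SI base units, so it is a valid unit for momentum.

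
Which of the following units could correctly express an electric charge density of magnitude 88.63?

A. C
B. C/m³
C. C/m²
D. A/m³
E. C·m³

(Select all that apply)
B

electric charge density has SI base units: A * s / m^3

Checking each option against A * s / m^3:
  A. C: ✗ does not match
  B. C/m³: ✓ matches
  C. C/m²: ✗ does not match
  D. A/m³: ✗ does not match
  E. C·m³: ✗ does not match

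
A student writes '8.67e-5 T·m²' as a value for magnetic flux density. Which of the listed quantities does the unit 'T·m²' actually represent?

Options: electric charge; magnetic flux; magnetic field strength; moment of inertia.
magnetic flux

magnetic flux density should have units dimensionally equivalent to kg / (A * s^2) (e.g. T).
The given unit 'T·m²' reduces to kg * m^2 / (A * s^2). Of the listed options, that is the dimensionality of magnetic flux.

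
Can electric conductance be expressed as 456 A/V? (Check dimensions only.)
Yes

electric conductance has SI base units: A^2 * s^3 / (kg * m^2)
A/V reduces to the same SI base units, so it is a valid unit for electric conductance.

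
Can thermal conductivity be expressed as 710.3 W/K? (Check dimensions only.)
No

thermal conductivity has SI base units: kg * m / (s^3 * K)
W/K does NOT reduce to kg * m / (s^3 * K); a valid unit for thermal conductivity would be e.g. W/(m·K).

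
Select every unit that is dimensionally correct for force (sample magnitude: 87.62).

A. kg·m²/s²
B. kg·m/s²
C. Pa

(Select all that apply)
B

force has SI base units: kg * m / s^2

Checking each option against kg * m / s^2:
  A. kg·m²/s²: ✗ does not match
  B. kg·m/s²: ✓ matches
  C. Pa: ✗ does not match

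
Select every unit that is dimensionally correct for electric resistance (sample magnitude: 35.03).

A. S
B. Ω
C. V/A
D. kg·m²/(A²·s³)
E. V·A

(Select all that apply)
B, C, D

electric resistance has SI base units: kg * m^2 / (A^2 * s^3)

Checking each option against kg * m^2 / (A^2 * s^3):
  A. S: ✗ does not match
  B. Ω: ✓ matches
  C. V/A: ✓ matches
  D. kg·m²/(A²·s³): ✓ matches
  E. V·A: ✗ does not match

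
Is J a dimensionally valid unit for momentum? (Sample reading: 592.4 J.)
No

momentum has SI base units: kg * m / s
J does NOT reduce to kg * m / s; a valid unit for momentum would be e.g. kg·m/s.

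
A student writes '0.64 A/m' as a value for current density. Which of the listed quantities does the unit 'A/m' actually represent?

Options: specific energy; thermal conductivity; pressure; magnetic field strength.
magnetic field strength

current density should have units dimensionally equivalent to A / m^2 (e.g. A/m²).
The given unit 'A/m' reduces to A / m. Of the listed options, that is the dimensionality of magnetic field strength.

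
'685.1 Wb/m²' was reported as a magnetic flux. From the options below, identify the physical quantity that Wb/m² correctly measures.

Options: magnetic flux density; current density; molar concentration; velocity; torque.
magnetic flux density

magnetic flux should have units dimensionally equivalent to kg * m^2 / (A * s^2) (e.g. Wb).
The given unit 'Wb/m²' reduces to kg / (A * s^2). Of the listed options, that is the dimensionality of magnetic flux density.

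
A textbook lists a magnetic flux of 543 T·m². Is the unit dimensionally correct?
Yes

magnetic flux has SI base units: kg * m^2 / (A * s^2)
T·m² reduces to the same SI base units, so it is a valid unit for magnetic flux.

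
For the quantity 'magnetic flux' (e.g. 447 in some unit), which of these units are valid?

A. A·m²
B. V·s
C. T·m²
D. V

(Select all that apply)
B, C

magnetic flux has SI base units: kg * m^2 / (A * s^2)

Checking each option against kg * m^2 / (A * s^2):
  A. A·m²: ✗ does not match
  B. V·s: ✓ matches
  C. T·m²: ✓ matches
  D. V: ✗ does not match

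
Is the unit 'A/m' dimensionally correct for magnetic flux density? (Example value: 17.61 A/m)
No

magnetic flux density has SI base units: kg / (A * s^2)
A/m does NOT reduce to kg / (A * s^2); a valid unit for magnetic flux density would be e.g. T.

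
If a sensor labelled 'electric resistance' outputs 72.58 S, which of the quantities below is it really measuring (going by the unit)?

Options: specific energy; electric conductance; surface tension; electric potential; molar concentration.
electric conductance

electric resistance should have units dimensionally equivalent to kg * m^2 / (A^2 * s^3) (e.g. Ω).
The given unit 'S' reduces to A^2 * s^3 / (kg * m^2). Of the listed options, that is the dimensionality of electric conductance.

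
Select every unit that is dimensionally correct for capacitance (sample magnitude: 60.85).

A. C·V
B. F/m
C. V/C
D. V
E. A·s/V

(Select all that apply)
E

capacitance has SI base units: A^2 * s^4 / (kg * m^2)

Checking each option against A^2 * s^4 / (kg * m^2):
  A. C·V: ✗ does not match
  B. F/m: ✗ does not match
  C. V/C: ✗ does not match
  D. V: ✗ does not match
  E. A·s/V: ✓ matches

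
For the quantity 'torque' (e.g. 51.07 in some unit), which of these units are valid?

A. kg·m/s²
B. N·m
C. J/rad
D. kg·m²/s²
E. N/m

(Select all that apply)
B, C, D

torque has SI base units: kg * m^2 / s^2

Checking each option against kg * m^2 / s^2:
  A. kg·m/s²: ✗ does not match
  B. N·m: ✓ matches
  C. J/rad: ✓ matches
  D. kg·m²/s²: ✓ matches
  E. N/m: ✗ does not match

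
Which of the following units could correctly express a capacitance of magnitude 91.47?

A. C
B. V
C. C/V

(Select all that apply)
C

capacitance has SI base units: A^2 * s^4 / (kg * m^2)

Checking each option against A^2 * s^4 / (kg * m^2):
  A. C: ✗ does not match
  B. V: ✗ does not match
  C. C/V: ✓ matches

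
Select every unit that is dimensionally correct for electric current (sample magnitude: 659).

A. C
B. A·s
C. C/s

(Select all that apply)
C

electric current has SI base units: A

Checking each option against A:
  A. C: ✗ does not match
  B. A·s: ✗ does not match
  C. C/s: ✓ matches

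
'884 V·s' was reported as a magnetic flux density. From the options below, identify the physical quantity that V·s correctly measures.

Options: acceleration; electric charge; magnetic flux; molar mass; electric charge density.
magnetic flux

magnetic flux density should have units dimensionally equivalent to kg / (A * s^2) (e.g. T).
The given unit 'V·s' reduces to kg * m^2 / (A * s^2). Of the listed options, that is the dimensionality of magnetic flux.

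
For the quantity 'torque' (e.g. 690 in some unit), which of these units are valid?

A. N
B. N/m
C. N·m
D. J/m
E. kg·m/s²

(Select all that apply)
C

torque has SI base units: kg * m^2 / s^2

Checking each option against kg * m^2 / s^2:
  A. N: ✗ does not match
  B. N/m: ✗ does not match
  C. N·m: ✓ matches
  D. J/m: ✗ does not match
  E. kg·m/s²: ✗ does not match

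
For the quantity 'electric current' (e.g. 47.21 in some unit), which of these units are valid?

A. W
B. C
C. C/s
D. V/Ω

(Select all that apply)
C, D

electric current has SI base units: A

Checking each option against A:
  A. W: ✗ does not match
  B. C: ✗ does not match
  C. C/s: ✓ matches
  D. V/Ω: ✓ matches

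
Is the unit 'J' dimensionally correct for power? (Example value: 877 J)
No

power has SI base units: kg * m^2 / s^3
J does NOT reduce to kg * m^2 / s^3; a valid unit for power would be e.g. W.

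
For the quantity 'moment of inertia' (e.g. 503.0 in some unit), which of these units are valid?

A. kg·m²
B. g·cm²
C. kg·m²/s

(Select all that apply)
A, B

moment of inertia has SI base units: kg * m^2

Checking each option against kg * m^2:
  A. kg·m²: ✓ matches
  B. g·cm²: ✓ matches
  C. kg·m²/s: ✗ does not match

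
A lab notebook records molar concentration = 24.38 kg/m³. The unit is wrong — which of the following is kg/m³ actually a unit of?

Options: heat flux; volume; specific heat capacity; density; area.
density

molar concentration should have units dimensionally equivalent to mol / m^3 (e.g. mol/m³).
The given unit 'kg/m³' reduces to kg / m^3. Of the listed options, that is the dimensionality of density.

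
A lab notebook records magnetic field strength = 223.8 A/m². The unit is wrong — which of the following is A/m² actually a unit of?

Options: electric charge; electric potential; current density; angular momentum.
current density

magnetic field strength should have units dimensionally equivalent to A / m (e.g. A/m).
The given unit 'A/m²' reduces to A / m^2. Of the listed options, that is the dimensionality of current density.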